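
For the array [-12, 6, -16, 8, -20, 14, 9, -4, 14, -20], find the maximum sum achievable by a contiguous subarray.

Using Kadane's algorithm on [-12, 6, -16, 8, -20, 14, 9, -4, 14, -20]:

Scanning through the array:
Position 1 (value 6): max_ending_here = 6, max_so_far = 6
Position 2 (value -16): max_ending_here = -10, max_so_far = 6
Position 3 (value 8): max_ending_here = 8, max_so_far = 8
Position 4 (value -20): max_ending_here = -12, max_so_far = 8
Position 5 (value 14): max_ending_here = 14, max_so_far = 14
Position 6 (value 9): max_ending_here = 23, max_so_far = 23
Position 7 (value -4): max_ending_here = 19, max_so_far = 23
Position 8 (value 14): max_ending_here = 33, max_so_far = 33
Position 9 (value -20): max_ending_here = 13, max_so_far = 33

Maximum subarray: [14, 9, -4, 14]
Maximum sum: 33

The maximum subarray is [14, 9, -4, 14] with sum 33. This subarray runs from index 5 to index 8.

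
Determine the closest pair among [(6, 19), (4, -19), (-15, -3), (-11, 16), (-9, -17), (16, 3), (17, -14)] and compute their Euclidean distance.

Computing all pairwise distances among 7 points:

d((6, 19), (4, -19)) = 38.0526
d((6, 19), (-15, -3)) = 30.4138
d((6, 19), (-11, 16)) = 17.2627
d((6, 19), (-9, -17)) = 39.0
d((6, 19), (16, 3)) = 18.868
d((6, 19), (17, -14)) = 34.7851
d((4, -19), (-15, -3)) = 24.8395
d((4, -19), (-11, 16)) = 38.0789
d((4, -19), (-9, -17)) = 13.1529 <-- minimum
d((4, -19), (16, 3)) = 25.0599
d((4, -19), (17, -14)) = 13.9284
d((-15, -3), (-11, 16)) = 19.4165
d((-15, -3), (-9, -17)) = 15.2315
d((-15, -3), (16, 3)) = 31.5753
d((-15, -3), (17, -14)) = 33.8378
d((-11, 16), (-9, -17)) = 33.0606
d((-11, 16), (16, 3)) = 29.9666
d((-11, 16), (17, -14)) = 41.0366
d((-9, -17), (16, 3)) = 32.0156
d((-9, -17), (17, -14)) = 26.1725
d((16, 3), (17, -14)) = 17.0294

Closest pair: (4, -19) and (-9, -17) with distance 13.1529

The closest pair is (4, -19) and (-9, -17) with Euclidean distance 13.1529. For 7 points, brute-force pairwise comparison is shown above. For large n, the divide-and-conquer algorithm (sort by x, recurse on halves, check the dividing strip) achieves O(n log n).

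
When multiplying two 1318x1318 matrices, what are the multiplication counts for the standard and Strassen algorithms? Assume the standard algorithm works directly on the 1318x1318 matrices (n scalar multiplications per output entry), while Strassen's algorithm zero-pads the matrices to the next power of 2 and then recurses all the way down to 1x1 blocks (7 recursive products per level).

Matrix multiplication for 1318x1318 matrices:

Strassen's algorithm requires power-of-2 dimensions. Pad 1318x1318 to 2048x2048 (next power of 2).

Standard algorithm: 1318^3 = 2289529432 multiplications
Strassen's algorithm: 7^(log2(2048)) = 7^11 = 1977326743 multiplications
Savings: 2289529432 - 1977326743 = 312202689 multiplications

Standard: 2289529432 multiplications (1318^3). Strassen: 1977326743 multiplications (7^11, after padding to 2048x2048). Strassen reduces 8 recursive multiplications to 7 at each level.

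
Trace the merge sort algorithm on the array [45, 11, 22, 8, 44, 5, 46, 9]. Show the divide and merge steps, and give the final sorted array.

Merge sort trace:

Split: [45, 11, 22, 8, 44, 5, 46, 9] -> [45, 11, 22, 8] and [44, 5, 46, 9]
  Split: [45, 11, 22, 8] -> [45, 11] and [22, 8]
    Split: [45, 11] -> [45] and [11]
    Merge: [45] + [11] -> [11, 45]
    Split: [22, 8] -> [22] and [8]
    Merge: [22] + [8] -> [8, 22]
  Merge: [11, 45] + [8, 22] -> [8, 11, 22, 45]
  Split: [44, 5, 46, 9] -> [44, 5] and [46, 9]
    Split: [44, 5] -> [44] and [5]
    Merge: [44] + [5] -> [5, 44]
    Split: [46, 9] -> [46] and [9]
    Merge: [46] + [9] -> [9, 46]
  Merge: [5, 44] + [9, 46] -> [5, 9, 44, 46]
Merge: [8, 11, 22, 45] + [5, 9, 44, 46] -> [5, 8, 9, 11, 22, 44, 45, 46]

Final sorted array: [5, 8, 9, 11, 22, 44, 45, 46]

The merge sort proceeds by recursively splitting the array and merging sorted halves.
After all merges, the sorted array is [5, 8, 9, 11, 22, 44, 45, 46].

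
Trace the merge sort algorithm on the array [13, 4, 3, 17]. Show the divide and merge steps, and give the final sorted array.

Merge sort trace:

Split: [13, 4, 3, 17] -> [13, 4] and [3, 17]
  Split: [13, 4] -> [13] and [4]
  Merge: [13] + [4] -> [4, 13]
  Split: [3, 17] -> [3] and [17]
  Merge: [3] + [17] -> [3, 17]
Merge: [4, 13] + [3, 17] -> [3, 4, 13, 17]

Final sorted array: [3, 4, 13, 17]

The merge sort proceeds by recursively splitting the array and merging sorted halves.
After all merges, the sorted array is [3, 4, 13, 17].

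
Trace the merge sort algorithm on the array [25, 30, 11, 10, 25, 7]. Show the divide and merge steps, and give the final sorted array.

Merge sort trace:

Split: [25, 30, 11, 10, 25, 7] -> [25, 30, 11] and [10, 25, 7]
  Split: [25, 30, 11] -> [25] and [30, 11]
    Split: [30, 11] -> [30] and [11]
    Merge: [30] + [11] -> [11, 30]
  Merge: [25] + [11, 30] -> [11, 25, 30]
  Split: [10, 25, 7] -> [10] and [25, 7]
    Split: [25, 7] -> [25] and [7]
    Merge: [25] + [7] -> [7, 25]
  Merge: [10] + [7, 25] -> [7, 10, 25]
Merge: [11, 25, 30] + [7, 10, 25] -> [7, 10, 11, 25, 25, 30]

Final sorted array: [7, 10, 11, 25, 25, 30]

The merge sort proceeds by recursively splitting the array and merging sorted halves.
After all merges, the sorted array is [7, 10, 11, 25, 25, 30].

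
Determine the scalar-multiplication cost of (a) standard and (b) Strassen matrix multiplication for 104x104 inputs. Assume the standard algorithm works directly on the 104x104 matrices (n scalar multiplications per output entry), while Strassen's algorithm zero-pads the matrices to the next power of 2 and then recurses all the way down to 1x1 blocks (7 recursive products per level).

Matrix multiplication for 104x104 matrices:

Strassen's algorithm requires power-of-2 dimensions. Pad 104x104 to 128x128 (next power of 2).

Standard algorithm: 104^3 = 1124864 multiplications
Strassen's algorithm: 7^(log2(128)) = 7^7 = 823543 multiplications
Savings: 1124864 - 823543 = 301321 multiplications

Standard: 1124864 multiplications (104^3). Strassen: 823543 multiplications (7^7, after padding to 128x128). Strassen reduces 8 recursive multiplications to 7 at each level.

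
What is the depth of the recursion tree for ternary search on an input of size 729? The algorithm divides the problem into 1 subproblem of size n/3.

For divide and conquer with division factor 3:

Problem sizes at each level:
Level 0: 729
Level 1: 243
Level 2: 81
Level 3: 27
Level 4: 9
Level 5: 3
Level 6: 1

The root is level 0 and the size-1 base case is level 6 (the tree spans levels 0 through 6, i.e. 7 levels counting the root), so the depth is the number of divisions: log_3(729) = 6

The recursion tree depth is log_3(729) = 6. At each level, the problem size is divided by 3, so it takes 6 divisions to reduce to a base case of size 1. The algorithm makes 1 recursive call at each level.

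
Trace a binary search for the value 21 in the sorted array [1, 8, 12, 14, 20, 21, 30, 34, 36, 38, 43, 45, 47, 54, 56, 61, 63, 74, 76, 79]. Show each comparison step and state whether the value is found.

Binary search for 21 in [1, 8, 12, 14, 20, 21, 30, 34, 36, 38, 43, 45, 47, 54, 56, 61, 63, 74, 76, 79]:

lo=0, hi=19, mid=9, arr[mid]=38 -> 38 > 21, search left half
lo=0, hi=8, mid=4, arr[mid]=20 -> 20 < 21, search right half
lo=5, hi=8, mid=6, arr[mid]=30 -> 30 > 21, search left half
lo=5, hi=5, mid=5, arr[mid]=21 -> Found target at index 5!

Binary search finds 21 at index 5 after 4 comparisons. The search repeatedly halves the search space by comparing with the middle element.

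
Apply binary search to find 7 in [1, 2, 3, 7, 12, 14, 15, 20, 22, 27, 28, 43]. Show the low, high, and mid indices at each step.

Binary search for 7 in [1, 2, 3, 7, 12, 14, 15, 20, 22, 27, 28, 43]:

lo=0, hi=11, mid=5, arr[mid]=14 -> 14 > 7, search left half
lo=0, hi=4, mid=2, arr[mid]=3 -> 3 < 7, search right half
lo=3, hi=4, mid=3, arr[mid]=7 -> Found target at index 3!

Binary search finds 7 at index 3 after 3 comparisons. The search repeatedly halves the search space by comparing with the middle element.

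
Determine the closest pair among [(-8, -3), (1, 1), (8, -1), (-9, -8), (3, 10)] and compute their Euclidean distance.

Computing all pairwise distances among 5 points:

d((-8, -3), (1, 1)) = 9.8489
d((-8, -3), (8, -1)) = 16.1245
d((-8, -3), (-9, -8)) = 5.099 <-- minimum
d((-8, -3), (3, 10)) = 17.0294
d((1, 1), (8, -1)) = 7.2801
d((1, 1), (-9, -8)) = 13.4536
d((1, 1), (3, 10)) = 9.2195
d((8, -1), (-9, -8)) = 18.3848
d((8, -1), (3, 10)) = 12.083
d((-9, -8), (3, 10)) = 21.6333

Closest pair: (-8, -3) and (-9, -8) with distance 5.099

The closest pair is (-8, -3) and (-9, -8) with Euclidean distance 5.099. For 5 points, brute-force pairwise comparison is shown above. For large n, the divide-and-conquer algorithm (sort by x, recurse on halves, check the dividing strip) achieves O(n log n).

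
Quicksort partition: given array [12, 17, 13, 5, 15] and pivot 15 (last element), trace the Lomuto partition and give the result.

Lomuto partition with pivot = 15:

Initial array: [12, 17, 13, 5, 15]

arr[0]=12 <= 15: swap with position 0, array becomes [12, 17, 13, 5, 15]
arr[1]=17 > 15: no swap
arr[2]=13 <= 15: swap with position 1, array becomes [12, 13, 17, 5, 15]
arr[3]=5 <= 15: swap with position 2, array becomes [12, 13, 5, 17, 15]

Place pivot at position 3: [12, 13, 5, 15, 17]
Pivot position: 3

After partitioning with pivot 15, the array becomes [12, 13, 5, 15, 17]. The pivot is placed at index 3. All elements to the left of the pivot are <= 15, and all elements to the right are > 15.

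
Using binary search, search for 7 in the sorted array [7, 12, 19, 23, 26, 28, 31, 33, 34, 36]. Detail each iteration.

Binary search for 7 in [7, 12, 19, 23, 26, 28, 31, 33, 34, 36]:

lo=0, hi=9, mid=4, arr[mid]=26 -> 26 > 7, search left half
lo=0, hi=3, mid=1, arr[mid]=12 -> 12 > 7, search left half
lo=0, hi=0, mid=0, arr[mid]=7 -> Found target at index 0!

Binary search finds 7 at index 0 after 3 comparisons. The search repeatedly halves the search space by comparing with the middle element.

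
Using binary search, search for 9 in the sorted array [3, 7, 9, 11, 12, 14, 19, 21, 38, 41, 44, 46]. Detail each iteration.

Binary search for 9 in [3, 7, 9, 11, 12, 14, 19, 21, 38, 41, 44, 46]:

lo=0, hi=11, mid=5, arr[mid]=14 -> 14 > 9, search left half
lo=0, hi=4, mid=2, arr[mid]=9 -> Found target at index 2!

Binary search finds 9 at index 2 after 2 comparisons. The search repeatedly halves the search space by comparing with the middle element.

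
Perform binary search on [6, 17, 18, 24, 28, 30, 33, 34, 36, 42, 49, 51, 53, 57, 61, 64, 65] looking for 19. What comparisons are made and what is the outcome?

Binary search for 19 in [6, 17, 18, 24, 28, 30, 33, 34, 36, 42, 49, 51, 53, 57, 61, 64, 65]:

lo=0, hi=16, mid=8, arr[mid]=36 -> 36 > 19, search left half
lo=0, hi=7, mid=3, arr[mid]=24 -> 24 > 19, search left half
lo=0, hi=2, mid=1, arr[mid]=17 -> 17 < 19, search right half
lo=2, hi=2, mid=2, arr[mid]=18 -> 18 < 19, search right half
lo=3 > hi=2, target 19 not found

Binary search determines that 19 is not in the array after 4 comparisons. The search space was exhausted without finding the target.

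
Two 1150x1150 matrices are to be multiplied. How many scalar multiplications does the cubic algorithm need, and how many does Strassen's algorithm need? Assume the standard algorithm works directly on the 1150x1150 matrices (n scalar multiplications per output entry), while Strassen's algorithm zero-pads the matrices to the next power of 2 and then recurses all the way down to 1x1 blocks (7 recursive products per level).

Matrix multiplication for 1150x1150 matrices:

Strassen's algorithm requires power-of-2 dimensions. Pad 1150x1150 to 2048x2048 (next power of 2).

Standard algorithm: 1150^3 = 1520875000 multiplications
Strassen's algorithm: 7^(log2(2048)) = 7^11 = 1977326743 multiplications
Difference: 1520875000 - 1977326743 = -456451743 (Strassen uses MORE here due to padding overhead — for small or just-over-power-of-2 n, padding can outweigh the per-level savings)

Standard: 1520875000 multiplications (1150^3). Strassen: 1977326743 multiplications (7^11, after padding to 2048x2048). Strassen reduces 8 recursive multiplications to 7 at each level.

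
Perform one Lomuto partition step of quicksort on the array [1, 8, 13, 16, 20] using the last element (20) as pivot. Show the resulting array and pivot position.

Lomuto partition with pivot = 20:

Initial array: [1, 8, 13, 16, 20]

arr[0]=1 <= 20: swap with position 0, array becomes [1, 8, 13, 16, 20]
arr[1]=8 <= 20: swap with position 1, array becomes [1, 8, 13, 16, 20]
arr[2]=13 <= 20: swap with position 2, array becomes [1, 8, 13, 16, 20]
arr[3]=16 <= 20: swap with position 3, array becomes [1, 8, 13, 16, 20]

Place pivot at position 4: [1, 8, 13, 16, 20]
Pivot position: 4

After partitioning with pivot 20, the array becomes [1, 8, 13, 16, 20]. The pivot is placed at index 4. All elements to the left of the pivot are <= 20, and all elements to the right are > 20.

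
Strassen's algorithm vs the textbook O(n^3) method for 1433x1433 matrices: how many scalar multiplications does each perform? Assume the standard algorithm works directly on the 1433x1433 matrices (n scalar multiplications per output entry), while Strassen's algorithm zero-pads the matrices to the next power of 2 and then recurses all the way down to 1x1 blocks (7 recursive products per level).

Matrix multiplication for 1433x1433 matrices:

Strassen's algorithm requires power-of-2 dimensions. Pad 1433x1433 to 2048x2048 (next power of 2).

Standard algorithm: 1433^3 = 2942649737 multiplications
Strassen's algorithm: 7^(log2(2048)) = 7^11 = 1977326743 multiplications
Savings: 2942649737 - 1977326743 = 965322994 multiplications

Standard: 2942649737 multiplications (1433^3). Strassen: 1977326743 multiplications (7^11, after padding to 2048x2048). Strassen reduces 8 recursive multiplications to 7 at each level.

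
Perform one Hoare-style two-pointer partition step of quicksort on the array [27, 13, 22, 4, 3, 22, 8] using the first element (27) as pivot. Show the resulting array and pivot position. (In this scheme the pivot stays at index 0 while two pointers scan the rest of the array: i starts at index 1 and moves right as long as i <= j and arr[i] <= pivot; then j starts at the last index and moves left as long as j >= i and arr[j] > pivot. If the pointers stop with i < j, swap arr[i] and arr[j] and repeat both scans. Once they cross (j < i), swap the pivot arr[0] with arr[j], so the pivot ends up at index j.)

Hoare-style two-pointer partition with pivot = 27:

Initial array: [27, 13, 22, 4, 3, 22, 8]

Pointers start at i = 1, j = 6.
i ends at 7, j ends at 6: the pointers have crossed (j < i), so scanning stops.

Swap pivot arr[0] with arr[6] to place pivot at position 6: [8, 13, 22, 4, 3, 22, 27]
Pivot position: 6

After partitioning with pivot 27, the array becomes [8, 13, 22, 4, 3, 22, 27]. The pivot is placed at index 6. All elements to the left of the pivot are <= 27, and all elements to the right are > 27.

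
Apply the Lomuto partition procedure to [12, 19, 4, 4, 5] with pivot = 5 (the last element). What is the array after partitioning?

Lomuto partition with pivot = 5:

Initial array: [12, 19, 4, 4, 5]

arr[0]=12 > 5: no swap
arr[1]=19 > 5: no swap
arr[2]=4 <= 5: swap with position 0, array becomes [4, 19, 12, 4, 5]
arr[3]=4 <= 5: swap with position 1, array becomes [4, 4, 12, 19, 5]

Place pivot at position 2: [4, 4, 5, 19, 12]
Pivot position: 2

After partitioning with pivot 5, the array becomes [4, 4, 5, 19, 12]. The pivot is placed at index 2. All elements to the left of the pivot are <= 5, and all elements to the right are > 5.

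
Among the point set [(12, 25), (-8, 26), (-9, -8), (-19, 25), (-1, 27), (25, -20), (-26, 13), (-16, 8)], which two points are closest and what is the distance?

Computing all pairwise distances among 8 points:

d((12, 25), (-8, 26)) = 20.025
d((12, 25), (-9, -8)) = 39.1152
d((12, 25), (-19, 25)) = 31.0
d((12, 25), (-1, 27)) = 13.1529
d((12, 25), (25, -20)) = 46.8402
d((12, 25), (-26, 13)) = 39.8497
d((12, 25), (-16, 8)) = 32.7567
d((-8, 26), (-9, -8)) = 34.0147
d((-8, 26), (-19, 25)) = 11.0454
d((-8, 26), (-1, 27)) = 7.0711 <-- minimum
d((-8, 26), (25, -20)) = 56.6127
d((-8, 26), (-26, 13)) = 22.2036
d((-8, 26), (-16, 8)) = 19.6977
d((-9, -8), (-19, 25)) = 34.4819
d((-9, -8), (-1, 27)) = 35.9026
d((-9, -8), (25, -20)) = 36.0555
d((-9, -8), (-26, 13)) = 27.0185
d((-9, -8), (-16, 8)) = 17.4642
d((-19, 25), (-1, 27)) = 18.1108
d((-19, 25), (25, -20)) = 62.9365
d((-19, 25), (-26, 13)) = 13.8924
d((-19, 25), (-16, 8)) = 17.2627
d((-1, 27), (25, -20)) = 53.7122
d((-1, 27), (-26, 13)) = 28.6531
d((-1, 27), (-16, 8)) = 24.2074
d((25, -20), (-26, 13)) = 60.7454
d((25, -20), (-16, 8)) = 49.6488
d((-26, 13), (-16, 8)) = 11.1803

Closest pair: (-8, 26) and (-1, 27) with distance 7.0711

The closest pair is (-8, 26) and (-1, 27) with Euclidean distance 7.0711. For 8 points, brute-force pairwise comparison is shown above. For large n, the divide-and-conquer algorithm (sort by x, recurse on halves, check the dividing strip) achieves O(n log n).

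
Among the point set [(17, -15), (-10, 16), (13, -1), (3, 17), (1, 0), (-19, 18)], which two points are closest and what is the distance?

Computing all pairwise distances among 6 points:

d((17, -15), (-10, 16)) = 41.1096
d((17, -15), (13, -1)) = 14.5602
d((17, -15), (3, 17)) = 34.9285
d((17, -15), (1, 0)) = 21.9317
d((17, -15), (-19, 18)) = 48.8365
d((-10, 16), (13, -1)) = 28.6007
d((-10, 16), (3, 17)) = 13.0384
d((-10, 16), (1, 0)) = 19.4165
d((-10, 16), (-19, 18)) = 9.2195 <-- minimum
d((13, -1), (3, 17)) = 20.5913
d((13, -1), (1, 0)) = 12.0416
d((13, -1), (-19, 18)) = 37.2156
d((3, 17), (1, 0)) = 17.1172
d((3, 17), (-19, 18)) = 22.0227
d((1, 0), (-19, 18)) = 26.9072

Closest pair: (-10, 16) and (-19, 18) with distance 9.2195

The closest pair is (-10, 16) and (-19, 18) with Euclidean distance 9.2195. For 6 points, brute-force pairwise comparison is shown above. For large n, the divide-and-conquer algorithm (sort by x, recurse on halves, check the dividing strip) achieves O(n log n).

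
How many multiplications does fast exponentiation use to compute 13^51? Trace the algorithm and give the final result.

Computing 13^51 by squaring (build up from 13^1; each line after the first costs one multiplication):

13^1 = 13
13^2 = (13^1)^2 = 13^2 = 169
13^3 = 13 * 13^2 = 13 * 169 = 2197
13^6 = (13^3)^2 = 2197^2 = 4826809
13^12 = (13^6)^2 = 4826809^2 = 23298085122481
13^24 = (13^12)^2 = 23298085122481^2 = 542800770374370512771595361
13^25 = 13 * 13^24 = 13 * 542800770374370512771595361 = 7056410014866816666030739693
13^50 = (13^25)^2 = 7056410014866816666030739693^2 = 49792922297912707801714181535533618316401192004725734249
13^51 = 13 * 13^50 = 13 * 49792922297912707801714181535533618316401192004725734249 = 647307989872865201422284359961937038113215496061434545237

Result: 647307989872865201422284359961937038113215496061434545237
Multiplications needed: 8 (8 lines after 13^1)

13^51 = 647307989872865201422284359961937038113215496061434545237. Using exponentiation by squaring, this requires 8 multiplications. The key idea: if the exponent is even, square the half-power; if odd, multiply by the base once.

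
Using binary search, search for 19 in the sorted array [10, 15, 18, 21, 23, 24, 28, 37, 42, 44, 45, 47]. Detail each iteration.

Binary search for 19 in [10, 15, 18, 21, 23, 24, 28, 37, 42, 44, 45, 47]:

lo=0, hi=11, mid=5, arr[mid]=24 -> 24 > 19, search left half
lo=0, hi=4, mid=2, arr[mid]=18 -> 18 < 19, search right half
lo=3, hi=4, mid=3, arr[mid]=21 -> 21 > 19, search left half
lo=3 > hi=2, target 19 not found

Binary search determines that 19 is not in the array after 3 comparisons. The search space was exhausted without finding the target.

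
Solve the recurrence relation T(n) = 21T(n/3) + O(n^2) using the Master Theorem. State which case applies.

Master Theorem for T(n) = 21T(n/3) + O(n^2):

a = 21, b = 3, c = 2
log_b(a) = log_3(21) = 2.7712

Case 1: c = 2 < log_3(21) = 2.7712
T(n) = O(n^(log_3 21))

For T(n) = 21T(n/3) + O(n^2): log_3(21) = 2.7712. This is Case 1 of the Master Theorem (c < log_b(a), work dominated by leaves), giving O(n^(log_3 21)).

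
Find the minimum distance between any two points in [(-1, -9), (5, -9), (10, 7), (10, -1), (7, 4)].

Computing all pairwise distances among 5 points:

d((-1, -9), (5, -9)) = 6.0
d((-1, -9), (10, 7)) = 19.4165
d((-1, -9), (10, -1)) = 13.6015
d((-1, -9), (7, 4)) = 15.2643
d((5, -9), (10, 7)) = 16.7631
d((5, -9), (10, -1)) = 9.434
d((5, -9), (7, 4)) = 13.1529
d((10, 7), (10, -1)) = 8.0
d((10, 7), (7, 4)) = 4.2426 <-- minimum
d((10, -1), (7, 4)) = 5.831

Closest pair: (10, 7) and (7, 4) with distance 4.2426

The closest pair is (10, 7) and (7, 4) with Euclidean distance 4.2426. For 5 points, brute-force pairwise comparison is shown above. For large n, the divide-and-conquer algorithm (sort by x, recurse on halves, check the dividing strip) achieves O(n log n).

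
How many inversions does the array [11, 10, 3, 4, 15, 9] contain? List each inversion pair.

Finding inversions in [11, 10, 3, 4, 15, 9]:

(0, 1): arr[0]=11 > arr[1]=10
(0, 2): arr[0]=11 > arr[2]=3
(0, 3): arr[0]=11 > arr[3]=4
(0, 5): arr[0]=11 > arr[5]=9
(1, 2): arr[1]=10 > arr[2]=3
(1, 3): arr[1]=10 > arr[3]=4
(1, 5): arr[1]=10 > arr[5]=9
(4, 5): arr[4]=15 > arr[5]=9

Total inversions: 8

The array has 8 inversion(s): (0,1), (0,2), (0,3), (0,5), (1,2), (1,3), (1,5), (4,5). Each pair (i,j) satisfies i < j and arr[i] > arr[j].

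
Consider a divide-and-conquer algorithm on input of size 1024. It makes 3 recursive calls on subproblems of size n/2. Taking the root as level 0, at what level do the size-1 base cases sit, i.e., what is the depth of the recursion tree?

For divide and conquer with division factor 2:

Problem sizes at each level:
Level 0: 1024
Level 1: 512
Level 2: 256
Level 3: 128
Level 4: 64
Level 5: 32
Level 6: 16
Level 7: 8
Level 8: 4
Level 9: 2
Level 10: 1

The root is level 0 and the size-1 base case is level 10 (the tree spans levels 0 through 10, i.e. 11 levels counting the root), so the depth is the number of divisions: log_2(1024) = 10

The recursion tree depth is log_2(1024) = 10. At each level, the problem size is divided by 2, so it takes 10 divisions to reduce to a base case of size 1. The algorithm makes 3 recursive calls at each level.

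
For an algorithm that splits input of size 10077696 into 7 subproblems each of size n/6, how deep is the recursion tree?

For divide and conquer with division factor 6:

Problem sizes at each level:
Level 0: 10077696
Level 1: 1679616
Level 2: 279936
Level 3: 46656
Level 4: 7776
Level 5: 1296
Level 6: 216
Level 7: 36
Level 8: 6
Level 9: 1

The root is level 0 and the size-1 base case is level 9 (the tree spans levels 0 through 9, i.e. 10 levels counting the root), so the depth is the number of divisions: log_6(10077696) = 9

The recursion tree depth is log_6(10077696) = 9. At each level, the problem size is divided by 6, so it takes 9 divisions to reduce to a base case of size 1. The algorithm makes 7 recursive calls at each level.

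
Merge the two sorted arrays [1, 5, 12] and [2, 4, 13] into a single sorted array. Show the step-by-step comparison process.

Merging process:

Compare 1 vs 2: take 1 from left. Merged: [1]
Compare 5 vs 2: take 2 from right. Merged: [1, 2]
Compare 5 vs 4: take 4 from right. Merged: [1, 2, 4]
Compare 5 vs 13: take 5 from left. Merged: [1, 2, 4, 5]
Compare 12 vs 13: take 12 from left. Merged: [1, 2, 4, 5, 12]
Append remaining from right: [13]. Merged: [1, 2, 4, 5, 12, 13]

Final merged array: [1, 2, 4, 5, 12, 13]
Total comparisons: 5

The merged array is [1, 2, 4, 5, 12, 13], requiring 5 comparisons. The merge step runs in O(n) time where n is the total number of elements.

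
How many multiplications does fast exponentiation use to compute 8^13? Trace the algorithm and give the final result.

Computing 8^13 by squaring (build up from 8^1; each line after the first costs one multiplication):

8^1 = 8
8^2 = (8^1)^2 = 8^2 = 64
8^3 = 8 * 8^2 = 8 * 64 = 512
8^6 = (8^3)^2 = 512^2 = 262144
8^12 = (8^6)^2 = 262144^2 = 68719476736
8^13 = 8 * 8^12 = 8 * 68719476736 = 549755813888

Result: 549755813888
Multiplications needed: 5 (5 lines after 8^1)

8^13 = 549755813888. Using exponentiation by squaring, this requires 5 multiplications. The key idea: if the exponent is even, square the half-power; if odd, multiply by the base once.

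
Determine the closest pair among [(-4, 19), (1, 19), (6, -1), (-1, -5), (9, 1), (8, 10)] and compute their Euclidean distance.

Computing all pairwise distances among 6 points:

d((-4, 19), (1, 19)) = 5.0
d((-4, 19), (6, -1)) = 22.3607
d((-4, 19), (-1, -5)) = 24.1868
d((-4, 19), (9, 1)) = 22.2036
d((-4, 19), (8, 10)) = 15.0
d((1, 19), (6, -1)) = 20.6155
d((1, 19), (-1, -5)) = 24.0832
d((1, 19), (9, 1)) = 19.6977
d((1, 19), (8, 10)) = 11.4018
d((6, -1), (-1, -5)) = 8.0623
d((6, -1), (9, 1)) = 3.6056 <-- minimum
d((6, -1), (8, 10)) = 11.1803
d((-1, -5), (9, 1)) = 11.6619
d((-1, -5), (8, 10)) = 17.4929
d((9, 1), (8, 10)) = 9.0554

Closest pair: (6, -1) and (9, 1) with distance 3.6056

The closest pair is (6, -1) and (9, 1) with Euclidean distance 3.6056. For 6 points, brute-force pairwise comparison is shown above. For large n, the divide-and-conquer algorithm (sort by x, recurse on halves, check the dividing strip) achieves O(n log n).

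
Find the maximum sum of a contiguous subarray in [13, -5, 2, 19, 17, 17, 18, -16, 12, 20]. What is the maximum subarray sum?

Using Kadane's algorithm on [13, -5, 2, 19, 17, 17, 18, -16, 12, 20]:

Scanning through the array:
Position 1 (value -5): max_ending_here = 8, max_so_far = 13
Position 2 (value 2): max_ending_here = 10, max_so_far = 13
Position 3 (value 19): max_ending_here = 29, max_so_far = 29
Position 4 (value 17): max_ending_here = 46, max_so_far = 46
Position 5 (value 17): max_ending_here = 63, max_so_far = 63
Position 6 (value 18): max_ending_here = 81, max_so_far = 81
Position 7 (value -16): max_ending_here = 65, max_so_far = 81
Position 8 (value 12): max_ending_here = 77, max_so_far = 81
Position 9 (value 20): max_ending_here = 97, max_so_far = 97

Maximum subarray: [13, -5, 2, 19, 17, 17, 18, -16, 12, 20]
Maximum sum: 97

The maximum subarray is [13, -5, 2, 19, 17, 17, 18, -16, 12, 20] with sum 97. This subarray runs from index 0 to index 9.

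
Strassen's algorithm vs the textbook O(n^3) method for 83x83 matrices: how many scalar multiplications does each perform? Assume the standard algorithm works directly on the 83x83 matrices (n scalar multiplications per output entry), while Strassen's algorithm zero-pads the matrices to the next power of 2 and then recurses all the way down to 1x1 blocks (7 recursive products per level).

Matrix multiplication for 83x83 matrices:

Strassen's algorithm requires power-of-2 dimensions. Pad 83x83 to 128x128 (next power of 2).

Standard algorithm: 83^3 = 571787 multiplications
Strassen's algorithm: 7^(log2(128)) = 7^7 = 823543 multiplications
Difference: 571787 - 823543 = -251756 (Strassen uses MORE here due to padding overhead — for small or just-over-power-of-2 n, padding can outweigh the per-level savings)

Standard: 571787 multiplications (83^3). Strassen: 823543 multiplications (7^7, after padding to 128x128). Strassen reduces 8 recursive multiplications to 7 at each level.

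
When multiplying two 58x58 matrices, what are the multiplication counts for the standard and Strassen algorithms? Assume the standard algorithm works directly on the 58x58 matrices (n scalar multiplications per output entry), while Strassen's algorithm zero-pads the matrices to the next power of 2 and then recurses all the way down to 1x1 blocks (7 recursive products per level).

Matrix multiplication for 58x58 matrices:

Strassen's algorithm requires power-of-2 dimensions. Pad 58x58 to 64x64 (next power of 2).

Standard algorithm: 58^3 = 195112 multiplications
Strassen's algorithm: 7^(log2(64)) = 7^6 = 117649 multiplications
Savings: 195112 - 117649 = 77463 multiplications

Standard: 195112 multiplications (58^3). Strassen: 117649 multiplications (7^6, after padding to 64x64). Strassen reduces 8 recursive multiplications to 7 at each level.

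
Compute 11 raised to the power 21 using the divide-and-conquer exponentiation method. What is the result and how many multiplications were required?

Computing 11^21 by squaring (build up from 11^1; each line after the first costs one multiplication):

11^1 = 11
11^2 = (11^1)^2 = 11^2 = 121
11^4 = (11^2)^2 = 121^2 = 14641
11^5 = 11 * 11^4 = 11 * 14641 = 161051
11^10 = (11^5)^2 = 161051^2 = 25937424601
11^20 = (11^10)^2 = 25937424601^2 = 672749994932560009201
11^21 = 11 * 11^20 = 11 * 672749994932560009201 = 7400249944258160101211

Result: 7400249944258160101211
Multiplications needed: 6 (6 lines after 11^1)

11^21 = 7400249944258160101211. Using exponentiation by squaring, this requires 6 multiplications. The key idea: if the exponent is even, square the half-power; if odd, multiply by the base once.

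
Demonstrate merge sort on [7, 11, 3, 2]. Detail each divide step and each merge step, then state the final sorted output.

Merge sort trace:

Split: [7, 11, 3, 2] -> [7, 11] and [3, 2]
  Split: [7, 11] -> [7] and [11]
  Merge: [7] + [11] -> [7, 11]
  Split: [3, 2] -> [3] and [2]
  Merge: [3] + [2] -> [2, 3]
Merge: [7, 11] + [2, 3] -> [2, 3, 7, 11]

Final sorted array: [2, 3, 7, 11]

The merge sort proceeds by recursively splitting the array and merging sorted halves.
After all merges, the sorted array is [2, 3, 7, 11].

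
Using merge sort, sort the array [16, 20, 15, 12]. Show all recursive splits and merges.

Merge sort trace:

Split: [16, 20, 15, 12] -> [16, 20] and [15, 12]
  Split: [16, 20] -> [16] and [20]
  Merge: [16] + [20] -> [16, 20]
  Split: [15, 12] -> [15] and [12]
  Merge: [15] + [12] -> [12, 15]
Merge: [16, 20] + [12, 15] -> [12, 15, 16, 20]

Final sorted array: [12, 15, 16, 20]

The merge sort proceeds by recursively splitting the array and merging sorted halves.
After all merges, the sorted array is [12, 15, 16, 20].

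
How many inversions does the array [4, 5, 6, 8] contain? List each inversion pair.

Finding inversions in [4, 5, 6, 8]:


Total inversions: 0

The array has 0 inversions. It is already sorted.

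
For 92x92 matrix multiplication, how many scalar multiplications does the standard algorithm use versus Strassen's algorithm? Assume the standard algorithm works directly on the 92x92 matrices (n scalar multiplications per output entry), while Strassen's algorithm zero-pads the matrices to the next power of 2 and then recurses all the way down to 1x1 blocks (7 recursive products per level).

Matrix multiplication for 92x92 matrices:

Strassen's algorithm requires power-of-2 dimensions. Pad 92x92 to 128x128 (next power of 2).

Standard algorithm: 92^3 = 778688 multiplications
Strassen's algorithm: 7^(log2(128)) = 7^7 = 823543 multiplications
Difference: 778688 - 823543 = -44855 (Strassen uses MORE here due to padding overhead — for small or just-over-power-of-2 n, padding can outweigh the per-level savings)

Standard: 778688 multiplications (92^3). Strassen: 823543 multiplications (7^7, after padding to 128x128). Strassen reduces 8 recursive multiplications to 7 at each level.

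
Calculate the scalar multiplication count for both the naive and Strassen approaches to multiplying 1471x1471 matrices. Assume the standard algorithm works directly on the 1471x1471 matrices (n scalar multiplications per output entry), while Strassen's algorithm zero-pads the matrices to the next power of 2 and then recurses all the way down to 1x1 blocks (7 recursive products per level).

Matrix multiplication for 1471x1471 matrices:

Strassen's algorithm requires power-of-2 dimensions. Pad 1471x1471 to 2048x2048 (next power of 2).

Standard algorithm: 1471^3 = 3183010111 multiplications
Strassen's algorithm: 7^(log2(2048)) = 7^11 = 1977326743 multiplications
Savings: 3183010111 - 1977326743 = 1205683368 multiplications

Standard: 3183010111 multiplications (1471^3). Strassen: 1977326743 multiplications (7^11, after padding to 2048x2048). Strassen reduces 8 recursive multiplications to 7 at each level.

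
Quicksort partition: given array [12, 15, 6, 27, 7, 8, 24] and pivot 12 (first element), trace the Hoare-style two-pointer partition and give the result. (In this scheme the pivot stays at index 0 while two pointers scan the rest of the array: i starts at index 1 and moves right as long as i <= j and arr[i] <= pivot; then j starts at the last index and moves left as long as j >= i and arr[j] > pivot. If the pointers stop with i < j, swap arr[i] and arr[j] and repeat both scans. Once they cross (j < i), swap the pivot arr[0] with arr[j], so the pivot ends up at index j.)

Hoare-style two-pointer partition with pivot = 12:

Initial array: [12, 15, 6, 27, 7, 8, 24]

Pointers start at i = 1, j = 6.
i stops at index 1 (arr[1]=15 > 12), j stops at index 5 (arr[5]=8 <= 12): swap arr[1] and arr[5], array becomes [12, 8, 6, 27, 7, 15, 24]
i stops at index 3 (arr[3]=27 > 12), j stops at index 4 (arr[4]=7 <= 12): swap arr[3] and arr[4], array becomes [12, 8, 6, 7, 27, 15, 24]
i ends at 4, j ends at 3: the pointers have crossed (j < i), so scanning stops.

Swap pivot arr[0] with arr[3] to place pivot at position 3: [7, 8, 6, 12, 27, 15, 24]
Pivot position: 3

After partitioning with pivot 12, the array becomes [7, 8, 6, 12, 27, 15, 24]. The pivot is placed at index 3. All elements to the left of the pivot are <= 12, and all elements to the right are > 12.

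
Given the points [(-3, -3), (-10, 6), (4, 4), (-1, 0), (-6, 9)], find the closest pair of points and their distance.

Computing all pairwise distances among 5 points:

d((-3, -3), (-10, 6)) = 11.4018
d((-3, -3), (4, 4)) = 9.8995
d((-3, -3), (-1, 0)) = 3.6056 <-- minimum
d((-3, -3), (-6, 9)) = 12.3693
d((-10, 6), (4, 4)) = 14.1421
d((-10, 6), (-1, 0)) = 10.8167
d((-10, 6), (-6, 9)) = 5.0
d((4, 4), (-1, 0)) = 6.4031
d((4, 4), (-6, 9)) = 11.1803
d((-1, 0), (-6, 9)) = 10.2956

Closest pair: (-3, -3) and (-1, 0) with distance 3.6056

The closest pair is (-3, -3) and (-1, 0) with Euclidean distance 3.6056. For 5 points, brute-force pairwise comparison is shown above. For large n, the divide-and-conquer algorithm (sort by x, recurse on halves, check the dividing strip) achieves O(n log n).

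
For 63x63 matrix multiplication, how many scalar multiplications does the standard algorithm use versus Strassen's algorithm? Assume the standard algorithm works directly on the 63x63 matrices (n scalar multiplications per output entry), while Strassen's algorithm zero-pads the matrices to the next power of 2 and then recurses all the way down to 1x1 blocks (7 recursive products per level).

Matrix multiplication for 63x63 matrices:

Strassen's algorithm requires power-of-2 dimensions. Pad 63x63 to 64x64 (next power of 2).

Standard algorithm: 63^3 = 250047 multiplications
Strassen's algorithm: 7^(log2(64)) = 7^6 = 117649 multiplications
Savings: 250047 - 117649 = 132398 multiplications

Standard: 250047 multiplications (63^3). Strassen: 117649 multiplications (7^6, after padding to 64x64). Strassen reduces 8 recursive multiplications to 7 at each level.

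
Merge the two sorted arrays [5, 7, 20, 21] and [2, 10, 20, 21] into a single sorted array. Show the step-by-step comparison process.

Merging process:

Compare 5 vs 2: take 2 from right. Merged: [2]
Compare 5 vs 10: take 5 from left. Merged: [2, 5]
Compare 7 vs 10: take 7 from left. Merged: [2, 5, 7]
Compare 20 vs 10: take 10 from right. Merged: [2, 5, 7, 10]
Compare 20 vs 20: take 20 from left. Merged: [2, 5, 7, 10, 20]
Compare 21 vs 20: take 20 from right. Merged: [2, 5, 7, 10, 20, 20]
Compare 21 vs 21: take 21 from left. Merged: [2, 5, 7, 10, 20, 20, 21]
Append remaining from right: [21]. Merged: [2, 5, 7, 10, 20, 20, 21, 21]

Final merged array: [2, 5, 7, 10, 20, 20, 21, 21]
Total comparisons: 7

The merged array is [2, 5, 7, 10, 20, 20, 21, 21], requiring 7 comparisons. The merge step runs in O(n) time where n is the total number of elements.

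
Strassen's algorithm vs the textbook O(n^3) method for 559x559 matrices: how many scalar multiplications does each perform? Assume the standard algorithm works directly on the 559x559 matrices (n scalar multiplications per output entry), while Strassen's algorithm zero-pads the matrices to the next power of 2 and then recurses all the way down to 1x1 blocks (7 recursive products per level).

Matrix multiplication for 559x559 matrices:

Strassen's algorithm requires power-of-2 dimensions. Pad 559x559 to 1024x1024 (next power of 2).

Standard algorithm: 559^3 = 174676879 multiplications
Strassen's algorithm: 7^(log2(1024)) = 7^10 = 282475249 multiplications
Difference: 174676879 - 282475249 = -107798370 (Strassen uses MORE here due to padding overhead — for small or just-over-power-of-2 n, padding can outweigh the per-level savings)

Standard: 174676879 multiplications (559^3). Strassen: 282475249 multiplications (7^10, after padding to 1024x1024). Strassen reduces 8 recursive multiplications to 7 at each level.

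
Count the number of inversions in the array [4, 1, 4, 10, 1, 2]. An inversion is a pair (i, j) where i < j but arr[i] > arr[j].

Finding inversions in [4, 1, 4, 10, 1, 2]:

(0, 1): arr[0]=4 > arr[1]=1
(0, 4): arr[0]=4 > arr[4]=1
(0, 5): arr[0]=4 > arr[5]=2
(2, 4): arr[2]=4 > arr[4]=1
(2, 5): arr[2]=4 > arr[5]=2
(3, 4): arr[3]=10 > arr[4]=1
(3, 5): arr[3]=10 > arr[5]=2

Total inversions: 7

The array has 7 inversion(s): (0,1), (0,4), (0,5), (2,4), (2,5), (3,4), (3,5). Each pair (i,j) satisfies i < j and arr[i] > arr[j].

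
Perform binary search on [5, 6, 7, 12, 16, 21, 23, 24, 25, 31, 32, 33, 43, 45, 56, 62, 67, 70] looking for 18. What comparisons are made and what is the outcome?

Binary search for 18 in [5, 6, 7, 12, 16, 21, 23, 24, 25, 31, 32, 33, 43, 45, 56, 62, 67, 70]:

lo=0, hi=17, mid=8, arr[mid]=25 -> 25 > 18, search left half
lo=0, hi=7, mid=3, arr[mid]=12 -> 12 < 18, search right half
lo=4, hi=7, mid=5, arr[mid]=21 -> 21 > 18, search left half
lo=4, hi=4, mid=4, arr[mid]=16 -> 16 < 18, search right half
lo=5 > hi=4, target 18 not found

Binary search determines that 18 is not in the array after 4 comparisons. The search space was exhausted without finding the target.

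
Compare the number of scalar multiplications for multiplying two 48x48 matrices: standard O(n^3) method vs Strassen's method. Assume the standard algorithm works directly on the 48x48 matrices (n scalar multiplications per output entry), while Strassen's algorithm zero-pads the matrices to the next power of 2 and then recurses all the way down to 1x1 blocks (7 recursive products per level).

Matrix multiplication for 48x48 matrices:

Strassen's algorithm requires power-of-2 dimensions. Pad 48x48 to 64x64 (next power of 2).

Standard algorithm: 48^3 = 110592 multiplications
Strassen's algorithm: 7^(log2(64)) = 7^6 = 117649 multiplications
Difference: 110592 - 117649 = -7057 (Strassen uses MORE here due to padding overhead — for small or just-over-power-of-2 n, padding can outweigh the per-level savings)

Standard: 110592 multiplications (48^3). Strassen: 117649 multiplications (7^6, after padding to 64x64). Strassen reduces 8 recursive multiplications to 7 at each level.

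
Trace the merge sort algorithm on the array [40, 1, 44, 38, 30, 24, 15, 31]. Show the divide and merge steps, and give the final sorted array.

Merge sort trace:

Split: [40, 1, 44, 38, 30, 24, 15, 31] -> [40, 1, 44, 38] and [30, 24, 15, 31]
  Split: [40, 1, 44, 38] -> [40, 1] and [44, 38]
    Split: [40, 1] -> [40] and [1]
    Merge: [40] + [1] -> [1, 40]
    Split: [44, 38] -> [44] and [38]
    Merge: [44] + [38] -> [38, 44]
  Merge: [1, 40] + [38, 44] -> [1, 38, 40, 44]
  Split: [30, 24, 15, 31] -> [30, 24] and [15, 31]
    Split: [30, 24] -> [30] and [24]
    Merge: [30] + [24] -> [24, 30]
    Split: [15, 31] -> [15] and [31]
    Merge: [15] + [31] -> [15, 31]
  Merge: [24, 30] + [15, 31] -> [15, 24, 30, 31]
Merge: [1, 38, 40, 44] + [15, 24, 30, 31] -> [1, 15, 24, 30, 31, 38, 40, 44]

Final sorted array: [1, 15, 24, 30, 31, 38, 40, 44]

The merge sort proceeds by recursively splitting the array and merging sorted halves.
After all merges, the sorted array is [1, 15, 24, 30, 31, 38, 40, 44].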